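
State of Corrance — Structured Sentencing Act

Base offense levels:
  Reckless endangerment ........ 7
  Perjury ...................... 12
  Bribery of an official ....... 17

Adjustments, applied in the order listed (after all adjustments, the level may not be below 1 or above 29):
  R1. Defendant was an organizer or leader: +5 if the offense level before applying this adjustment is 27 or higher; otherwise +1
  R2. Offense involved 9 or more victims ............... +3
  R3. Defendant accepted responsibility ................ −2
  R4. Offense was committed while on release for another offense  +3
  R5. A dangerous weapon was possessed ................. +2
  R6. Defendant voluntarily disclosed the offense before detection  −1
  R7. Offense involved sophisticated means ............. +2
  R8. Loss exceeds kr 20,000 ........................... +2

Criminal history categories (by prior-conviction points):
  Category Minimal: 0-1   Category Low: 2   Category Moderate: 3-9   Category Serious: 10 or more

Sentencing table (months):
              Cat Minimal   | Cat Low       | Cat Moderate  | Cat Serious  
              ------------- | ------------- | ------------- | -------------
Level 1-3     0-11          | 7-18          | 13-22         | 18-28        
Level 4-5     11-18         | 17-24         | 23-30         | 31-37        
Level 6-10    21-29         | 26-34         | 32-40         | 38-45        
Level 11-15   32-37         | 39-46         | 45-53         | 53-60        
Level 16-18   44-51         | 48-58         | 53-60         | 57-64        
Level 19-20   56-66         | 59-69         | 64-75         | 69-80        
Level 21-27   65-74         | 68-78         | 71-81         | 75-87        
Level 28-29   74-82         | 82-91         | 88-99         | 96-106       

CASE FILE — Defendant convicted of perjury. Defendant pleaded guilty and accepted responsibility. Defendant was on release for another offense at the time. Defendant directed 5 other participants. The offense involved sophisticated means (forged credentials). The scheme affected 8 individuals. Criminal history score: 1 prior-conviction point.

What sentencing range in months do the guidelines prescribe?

44-51 months

Base offense level for perjury: 12.
R1 applies (level before this adjustment is 12 < 27, so +1): 12 + 1 = 13.
R2 does not apply.
R3 applies: 13 − 2 = 11.
R4 applies: 11 + 3 = 14.
R7 applies: 14 + 2 = 16.
Final offense level: 16.
Criminal history: 1 prior point → Category Minimal (0-1).
Level 16 falls in the 16-18 band.
Grid: Level 16-18 × Category Minimal = 44-51 months.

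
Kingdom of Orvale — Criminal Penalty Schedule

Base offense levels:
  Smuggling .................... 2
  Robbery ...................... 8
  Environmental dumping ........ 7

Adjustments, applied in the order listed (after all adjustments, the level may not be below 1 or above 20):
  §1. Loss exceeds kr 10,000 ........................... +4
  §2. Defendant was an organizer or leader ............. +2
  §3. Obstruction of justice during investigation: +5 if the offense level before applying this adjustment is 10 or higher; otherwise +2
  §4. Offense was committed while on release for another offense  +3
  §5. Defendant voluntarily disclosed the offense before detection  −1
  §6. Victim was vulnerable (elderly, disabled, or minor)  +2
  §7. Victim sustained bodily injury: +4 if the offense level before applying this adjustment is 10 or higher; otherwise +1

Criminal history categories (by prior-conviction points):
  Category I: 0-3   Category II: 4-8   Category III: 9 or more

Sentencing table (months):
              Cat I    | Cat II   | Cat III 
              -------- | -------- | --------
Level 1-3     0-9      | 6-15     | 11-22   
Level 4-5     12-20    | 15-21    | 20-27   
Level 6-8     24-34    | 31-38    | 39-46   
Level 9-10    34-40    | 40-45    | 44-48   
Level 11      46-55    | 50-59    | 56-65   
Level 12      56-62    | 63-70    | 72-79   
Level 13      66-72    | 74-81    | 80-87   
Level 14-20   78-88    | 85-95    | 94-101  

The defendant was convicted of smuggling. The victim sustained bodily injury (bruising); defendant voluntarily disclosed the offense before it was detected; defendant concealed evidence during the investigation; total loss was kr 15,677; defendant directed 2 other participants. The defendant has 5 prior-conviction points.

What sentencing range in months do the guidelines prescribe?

40-45 months

Base offense level for smuggling: 2.
§1 applies: 2 + 4 = 6.
§2 applies: 6 + 2 = 8.
§3 applies (level before this adjustment is 8 < 10, so +2): 8 + 2 = 10.
§5 applies: 10 − 1 = 9.
§6 does not apply.
§7 applies (level before this adjustment is 9 < 10, so +1): 9 + 1 = 10.
Final offense level: 10.
Criminal history: 5 prior points → Category II (4-8).
Level 10 falls in the 9-10 band.
Grid: Level 9-10 × Category II = 40-45 months.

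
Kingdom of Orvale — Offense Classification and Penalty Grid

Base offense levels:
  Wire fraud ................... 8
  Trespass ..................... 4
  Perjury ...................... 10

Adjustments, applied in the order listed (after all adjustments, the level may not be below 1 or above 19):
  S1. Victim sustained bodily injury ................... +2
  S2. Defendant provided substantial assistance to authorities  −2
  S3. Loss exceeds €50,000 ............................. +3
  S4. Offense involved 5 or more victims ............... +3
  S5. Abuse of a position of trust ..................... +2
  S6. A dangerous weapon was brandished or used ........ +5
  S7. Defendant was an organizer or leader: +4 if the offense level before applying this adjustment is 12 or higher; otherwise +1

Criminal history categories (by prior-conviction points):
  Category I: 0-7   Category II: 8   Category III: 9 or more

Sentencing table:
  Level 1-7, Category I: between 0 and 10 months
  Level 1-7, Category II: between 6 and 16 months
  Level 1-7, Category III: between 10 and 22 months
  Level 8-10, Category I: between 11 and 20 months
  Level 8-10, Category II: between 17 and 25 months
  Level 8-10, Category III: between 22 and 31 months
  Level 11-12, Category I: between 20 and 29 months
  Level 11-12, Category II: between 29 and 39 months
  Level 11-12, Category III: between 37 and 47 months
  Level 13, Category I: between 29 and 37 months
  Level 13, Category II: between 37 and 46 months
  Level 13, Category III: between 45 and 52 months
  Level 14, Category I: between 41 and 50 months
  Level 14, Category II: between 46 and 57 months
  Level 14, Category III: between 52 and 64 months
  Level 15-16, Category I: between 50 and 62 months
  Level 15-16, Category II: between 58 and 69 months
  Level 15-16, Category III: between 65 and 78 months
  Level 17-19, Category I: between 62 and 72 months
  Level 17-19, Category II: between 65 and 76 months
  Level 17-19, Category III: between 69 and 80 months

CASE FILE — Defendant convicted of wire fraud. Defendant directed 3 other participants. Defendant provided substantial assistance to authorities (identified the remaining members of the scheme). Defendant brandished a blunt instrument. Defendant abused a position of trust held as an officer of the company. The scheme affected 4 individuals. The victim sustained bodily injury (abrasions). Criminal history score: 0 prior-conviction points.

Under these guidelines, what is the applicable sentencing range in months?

62-72 months

Base offense level for wire fraud: 8.
S1 applies: 8 + 2 = 10.
S2 applies: 10 − 2 = 8.
S5 applies: 8 + 2 = 10.
S6 applies: 10 + 5 = 15.
S7 applies (level before this adjustment is 15 ≥ 12, so +4): 15 + 4 = 19.
Final offense level: 19.
Criminal history: 0 prior points → Category I (0-7).
Level 19 falls in the 17-19 band.
Grid: Level 17-19 × Category I = 62-72 months.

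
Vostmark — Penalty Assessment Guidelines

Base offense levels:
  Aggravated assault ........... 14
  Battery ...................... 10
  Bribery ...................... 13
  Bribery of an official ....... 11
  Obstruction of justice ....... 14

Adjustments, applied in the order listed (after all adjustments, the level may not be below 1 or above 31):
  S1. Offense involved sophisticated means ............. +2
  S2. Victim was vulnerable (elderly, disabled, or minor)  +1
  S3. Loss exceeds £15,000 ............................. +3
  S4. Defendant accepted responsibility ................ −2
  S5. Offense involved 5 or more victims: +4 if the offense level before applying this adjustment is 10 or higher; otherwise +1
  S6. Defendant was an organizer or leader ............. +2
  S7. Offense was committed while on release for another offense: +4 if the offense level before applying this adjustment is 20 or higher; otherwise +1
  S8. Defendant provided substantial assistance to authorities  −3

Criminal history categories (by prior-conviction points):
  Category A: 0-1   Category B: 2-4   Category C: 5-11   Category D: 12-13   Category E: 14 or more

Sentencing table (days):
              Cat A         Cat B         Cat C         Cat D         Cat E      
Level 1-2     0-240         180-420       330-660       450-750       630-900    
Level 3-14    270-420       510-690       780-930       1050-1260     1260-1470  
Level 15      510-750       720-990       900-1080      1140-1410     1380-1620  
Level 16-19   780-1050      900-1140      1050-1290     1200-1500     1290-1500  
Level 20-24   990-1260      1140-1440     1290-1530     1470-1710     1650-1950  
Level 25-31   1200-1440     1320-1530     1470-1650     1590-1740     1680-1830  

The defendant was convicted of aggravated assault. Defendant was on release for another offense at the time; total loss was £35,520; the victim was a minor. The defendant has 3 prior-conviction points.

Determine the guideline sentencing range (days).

900-1140 days

Base offense level for aggravated assault: 14.
S2 applies: 14 + 1 = 15.
S3 applies: 15 + 3 = 18.
S4 does not apply.
S6 does not apply.
S7 applies (level before this adjustment is 18 < 20, so +1): 18 + 1 = 19.
S8 does not apply.
Final offense level: 19.
Criminal history: 3 prior points → Category B (2-4).
Level 19 falls in the 16-19 band.
Grid: Level 16-19 × Category B = 900-1140 days.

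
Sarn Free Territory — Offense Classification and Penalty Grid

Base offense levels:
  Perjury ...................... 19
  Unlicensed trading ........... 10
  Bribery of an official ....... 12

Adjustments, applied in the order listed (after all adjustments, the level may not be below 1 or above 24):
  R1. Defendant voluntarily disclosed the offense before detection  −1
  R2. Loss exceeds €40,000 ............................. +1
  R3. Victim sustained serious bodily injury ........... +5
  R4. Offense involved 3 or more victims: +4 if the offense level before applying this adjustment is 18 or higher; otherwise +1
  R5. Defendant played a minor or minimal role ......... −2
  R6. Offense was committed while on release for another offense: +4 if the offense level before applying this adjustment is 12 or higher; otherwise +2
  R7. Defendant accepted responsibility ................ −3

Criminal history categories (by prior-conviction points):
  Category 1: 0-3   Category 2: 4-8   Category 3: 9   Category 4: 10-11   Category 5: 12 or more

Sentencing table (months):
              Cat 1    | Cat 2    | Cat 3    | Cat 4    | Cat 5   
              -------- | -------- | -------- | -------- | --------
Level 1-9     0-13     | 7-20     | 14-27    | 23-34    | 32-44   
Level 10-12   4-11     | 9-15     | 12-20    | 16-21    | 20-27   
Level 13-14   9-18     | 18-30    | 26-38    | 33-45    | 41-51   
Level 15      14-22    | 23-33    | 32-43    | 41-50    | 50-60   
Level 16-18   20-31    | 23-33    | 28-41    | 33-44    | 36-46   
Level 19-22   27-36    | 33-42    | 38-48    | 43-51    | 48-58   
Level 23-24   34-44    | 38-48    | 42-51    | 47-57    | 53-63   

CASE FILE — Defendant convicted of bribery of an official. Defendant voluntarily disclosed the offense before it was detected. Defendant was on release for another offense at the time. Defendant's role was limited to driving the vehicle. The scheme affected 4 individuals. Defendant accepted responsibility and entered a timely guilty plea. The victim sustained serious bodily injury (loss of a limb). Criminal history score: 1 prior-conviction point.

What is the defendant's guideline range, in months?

Base offense level for bribery of an official: 12.
R1 applies: 12 − 1 = 11.
R3 applies: 11 + 5 = 16.
R4 applies (level before this adjustment is 16 < 18, so +1): 16 + 1 = 17.
R5 applies: 17 − 2 = 15.
R6 applies (level before this adjustment is 15 ≥ 12, so +4): 15 + 4 = 19.
R7 applies: 19 − 3 = 16.
Final offense level: 16.
Criminal history: 1 prior point → Category 1 (0-3).
Level 16 falls in the 16-18 band.
Grid: Level 16-18 × Category 1 = 20-31 months.

20-31 months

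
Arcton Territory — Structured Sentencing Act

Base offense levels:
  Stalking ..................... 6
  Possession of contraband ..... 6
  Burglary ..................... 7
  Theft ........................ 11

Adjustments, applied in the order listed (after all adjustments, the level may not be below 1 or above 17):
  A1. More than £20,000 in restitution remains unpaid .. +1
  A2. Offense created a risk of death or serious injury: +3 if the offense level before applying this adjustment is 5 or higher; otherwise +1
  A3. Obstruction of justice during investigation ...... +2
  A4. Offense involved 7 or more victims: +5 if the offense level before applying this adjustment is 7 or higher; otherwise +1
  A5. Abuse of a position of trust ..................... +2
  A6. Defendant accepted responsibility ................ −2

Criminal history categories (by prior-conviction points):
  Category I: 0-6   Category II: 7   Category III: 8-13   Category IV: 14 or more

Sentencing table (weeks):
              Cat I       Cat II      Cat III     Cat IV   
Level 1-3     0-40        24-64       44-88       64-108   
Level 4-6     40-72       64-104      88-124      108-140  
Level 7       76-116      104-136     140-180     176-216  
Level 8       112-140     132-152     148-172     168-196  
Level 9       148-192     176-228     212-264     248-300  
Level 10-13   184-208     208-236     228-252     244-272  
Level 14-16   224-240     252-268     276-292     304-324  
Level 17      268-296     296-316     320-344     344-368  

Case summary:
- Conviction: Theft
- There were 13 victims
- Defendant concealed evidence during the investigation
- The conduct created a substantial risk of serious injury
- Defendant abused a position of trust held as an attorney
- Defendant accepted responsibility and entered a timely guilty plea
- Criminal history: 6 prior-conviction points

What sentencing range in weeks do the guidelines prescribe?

268-296 weeks

Base offense level for theft: 11.
A2 applies (level before this adjustment is 11 ≥ 5, so +3): 11 + 3 = 14.
A3 applies: 14 + 2 = 16.
A4 applies (level before this adjustment is 16 ≥ 7, so +5): 16 + 5 = 21.
A5 applies: 21 + 2 = 23.
A6 applies: 23 − 2 = 21.
Level 21 exceeds the maximum of 17; capped at 17.
Final offense level: 17.
Criminal history: 6 prior points → Category I (0-6).
Level 17 falls in the 17 band.
Grid: Level 17 × Category I = 268-296 weeks.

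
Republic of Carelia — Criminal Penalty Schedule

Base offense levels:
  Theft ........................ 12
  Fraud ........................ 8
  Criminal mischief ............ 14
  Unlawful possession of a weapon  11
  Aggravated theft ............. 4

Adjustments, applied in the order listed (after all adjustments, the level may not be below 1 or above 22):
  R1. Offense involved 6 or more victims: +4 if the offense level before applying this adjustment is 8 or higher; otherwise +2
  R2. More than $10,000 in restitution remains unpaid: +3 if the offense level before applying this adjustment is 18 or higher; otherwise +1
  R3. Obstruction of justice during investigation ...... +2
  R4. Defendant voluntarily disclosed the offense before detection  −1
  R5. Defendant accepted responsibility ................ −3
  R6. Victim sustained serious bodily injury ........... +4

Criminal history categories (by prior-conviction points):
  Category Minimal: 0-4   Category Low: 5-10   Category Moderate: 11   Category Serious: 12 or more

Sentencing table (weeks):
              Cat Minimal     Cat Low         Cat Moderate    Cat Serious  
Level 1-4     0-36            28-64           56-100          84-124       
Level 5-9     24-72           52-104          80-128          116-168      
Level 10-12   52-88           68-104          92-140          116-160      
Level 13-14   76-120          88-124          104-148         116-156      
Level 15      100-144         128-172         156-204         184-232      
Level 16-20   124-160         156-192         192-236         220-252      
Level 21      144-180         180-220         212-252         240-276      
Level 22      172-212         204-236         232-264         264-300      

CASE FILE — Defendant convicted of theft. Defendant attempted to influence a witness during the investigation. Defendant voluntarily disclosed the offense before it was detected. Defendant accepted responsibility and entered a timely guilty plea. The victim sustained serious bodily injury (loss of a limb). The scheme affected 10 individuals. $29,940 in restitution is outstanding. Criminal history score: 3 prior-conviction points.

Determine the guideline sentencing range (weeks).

Base offense level for theft: 12.
R1 applies (level before this adjustment is 12 ≥ 8, so +4): 12 + 4 = 16.
R2 applies (level before this adjustment is 16 < 18, so +1): 16 + 1 = 17.
R3 applies: 17 + 2 = 19.
R4 applies: 19 − 1 = 18.
R5 applies: 18 − 3 = 15.
R6 applies: 15 + 4 = 19.
Final offense level: 19.
Criminal history: 3 prior points → Category Minimal (0-4).
Level 19 falls in the 16-20 band.
Grid: Level 16-20 × Category Minimal = 124-160 weeks.

124-160 weeks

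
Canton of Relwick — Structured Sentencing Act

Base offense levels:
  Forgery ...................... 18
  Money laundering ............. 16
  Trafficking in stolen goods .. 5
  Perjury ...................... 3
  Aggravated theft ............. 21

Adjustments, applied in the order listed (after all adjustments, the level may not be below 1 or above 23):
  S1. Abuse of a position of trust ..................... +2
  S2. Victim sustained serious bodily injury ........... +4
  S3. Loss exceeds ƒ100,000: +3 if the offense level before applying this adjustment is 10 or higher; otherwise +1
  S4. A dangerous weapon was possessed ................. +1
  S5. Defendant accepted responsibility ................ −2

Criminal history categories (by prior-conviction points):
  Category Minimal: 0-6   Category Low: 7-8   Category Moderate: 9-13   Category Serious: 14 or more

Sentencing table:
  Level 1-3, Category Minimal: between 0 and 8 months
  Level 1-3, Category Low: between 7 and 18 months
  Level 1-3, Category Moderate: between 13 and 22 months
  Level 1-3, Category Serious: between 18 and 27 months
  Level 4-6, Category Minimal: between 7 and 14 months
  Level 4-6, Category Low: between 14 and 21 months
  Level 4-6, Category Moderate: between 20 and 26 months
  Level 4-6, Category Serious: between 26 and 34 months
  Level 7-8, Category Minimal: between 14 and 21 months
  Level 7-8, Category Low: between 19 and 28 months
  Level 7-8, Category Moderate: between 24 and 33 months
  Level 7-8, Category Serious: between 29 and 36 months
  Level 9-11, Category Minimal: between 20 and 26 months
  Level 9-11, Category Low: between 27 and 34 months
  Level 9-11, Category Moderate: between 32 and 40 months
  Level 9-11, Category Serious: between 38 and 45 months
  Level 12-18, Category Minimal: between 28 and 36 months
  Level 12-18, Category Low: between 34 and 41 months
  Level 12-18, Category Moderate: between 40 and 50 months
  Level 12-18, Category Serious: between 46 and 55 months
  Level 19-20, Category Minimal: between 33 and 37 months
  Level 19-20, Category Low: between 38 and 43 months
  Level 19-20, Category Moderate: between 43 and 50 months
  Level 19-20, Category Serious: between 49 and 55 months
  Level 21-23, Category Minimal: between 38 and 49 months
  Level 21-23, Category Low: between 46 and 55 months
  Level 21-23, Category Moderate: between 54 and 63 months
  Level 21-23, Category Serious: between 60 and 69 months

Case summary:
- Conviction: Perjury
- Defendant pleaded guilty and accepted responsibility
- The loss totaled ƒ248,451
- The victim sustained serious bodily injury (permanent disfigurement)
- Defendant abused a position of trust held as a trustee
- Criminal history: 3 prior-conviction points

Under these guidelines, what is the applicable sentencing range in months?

14-21 months

Base offense level for perjury: 3.
S1 applies: 3 + 2 = 5.
S2 applies: 5 + 4 = 9.
S3 applies (level before this adjustment is 9 < 10, so +1): 9 + 1 = 10.
S5 applies: 10 − 2 = 8.
Final offense level: 8.
Criminal history: 3 prior points → Category Minimal (0-6).
Level 8 falls in the 7-8 band.
Grid: Level 7-8 × Category Minimal = 14-21 months.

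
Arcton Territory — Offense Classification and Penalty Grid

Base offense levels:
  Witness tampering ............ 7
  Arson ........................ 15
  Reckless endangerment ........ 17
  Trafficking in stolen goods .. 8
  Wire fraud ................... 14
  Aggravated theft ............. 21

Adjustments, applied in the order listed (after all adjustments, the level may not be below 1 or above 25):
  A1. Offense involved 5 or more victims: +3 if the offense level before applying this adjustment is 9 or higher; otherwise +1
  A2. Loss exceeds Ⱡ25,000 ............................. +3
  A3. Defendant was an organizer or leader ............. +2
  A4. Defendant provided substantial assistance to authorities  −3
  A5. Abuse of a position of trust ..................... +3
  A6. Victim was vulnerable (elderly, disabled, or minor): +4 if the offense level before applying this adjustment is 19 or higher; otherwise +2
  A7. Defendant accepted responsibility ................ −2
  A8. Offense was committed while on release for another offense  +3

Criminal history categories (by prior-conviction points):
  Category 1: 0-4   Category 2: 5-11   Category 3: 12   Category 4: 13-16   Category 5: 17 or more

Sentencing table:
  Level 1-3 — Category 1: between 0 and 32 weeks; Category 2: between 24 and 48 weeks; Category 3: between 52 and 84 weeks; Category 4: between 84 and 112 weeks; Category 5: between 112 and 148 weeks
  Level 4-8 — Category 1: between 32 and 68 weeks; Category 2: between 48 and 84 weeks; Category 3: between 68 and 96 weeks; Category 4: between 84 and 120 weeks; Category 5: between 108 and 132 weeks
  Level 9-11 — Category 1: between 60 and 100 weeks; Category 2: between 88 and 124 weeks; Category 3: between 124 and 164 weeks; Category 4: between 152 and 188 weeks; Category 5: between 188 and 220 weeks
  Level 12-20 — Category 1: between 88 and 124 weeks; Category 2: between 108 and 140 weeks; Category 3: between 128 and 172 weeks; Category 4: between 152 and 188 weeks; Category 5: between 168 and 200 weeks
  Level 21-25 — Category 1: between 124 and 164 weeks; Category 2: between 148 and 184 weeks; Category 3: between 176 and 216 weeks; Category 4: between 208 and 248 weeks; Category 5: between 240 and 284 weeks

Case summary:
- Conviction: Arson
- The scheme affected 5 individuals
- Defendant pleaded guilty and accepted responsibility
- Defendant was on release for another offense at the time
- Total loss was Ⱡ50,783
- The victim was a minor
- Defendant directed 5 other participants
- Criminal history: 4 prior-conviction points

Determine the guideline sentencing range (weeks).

Base offense level for arson: 15.
A1 applies (level before this adjustment is 15 ≥ 9, so +3): 15 + 3 = 18.
A2 applies: 18 + 3 = 21.
A3 applies: 21 + 2 = 23.
A5 does not apply.
A6 applies (level before this adjustment is 23 ≥ 19, so +4): 23 + 4 = 27.
A7 applies: 27 − 2 = 25.
A8 applies: 25 + 3 = 28.
Level 28 exceeds the maximum of 25; capped at 25.
Final offense level: 25.
Criminal history: 4 prior points → Category 1 (0-4).
Level 25 falls in the 21-25 band.
Grid: Level 21-25 × Category 1 = 124-164 weeks.

124-164 weeks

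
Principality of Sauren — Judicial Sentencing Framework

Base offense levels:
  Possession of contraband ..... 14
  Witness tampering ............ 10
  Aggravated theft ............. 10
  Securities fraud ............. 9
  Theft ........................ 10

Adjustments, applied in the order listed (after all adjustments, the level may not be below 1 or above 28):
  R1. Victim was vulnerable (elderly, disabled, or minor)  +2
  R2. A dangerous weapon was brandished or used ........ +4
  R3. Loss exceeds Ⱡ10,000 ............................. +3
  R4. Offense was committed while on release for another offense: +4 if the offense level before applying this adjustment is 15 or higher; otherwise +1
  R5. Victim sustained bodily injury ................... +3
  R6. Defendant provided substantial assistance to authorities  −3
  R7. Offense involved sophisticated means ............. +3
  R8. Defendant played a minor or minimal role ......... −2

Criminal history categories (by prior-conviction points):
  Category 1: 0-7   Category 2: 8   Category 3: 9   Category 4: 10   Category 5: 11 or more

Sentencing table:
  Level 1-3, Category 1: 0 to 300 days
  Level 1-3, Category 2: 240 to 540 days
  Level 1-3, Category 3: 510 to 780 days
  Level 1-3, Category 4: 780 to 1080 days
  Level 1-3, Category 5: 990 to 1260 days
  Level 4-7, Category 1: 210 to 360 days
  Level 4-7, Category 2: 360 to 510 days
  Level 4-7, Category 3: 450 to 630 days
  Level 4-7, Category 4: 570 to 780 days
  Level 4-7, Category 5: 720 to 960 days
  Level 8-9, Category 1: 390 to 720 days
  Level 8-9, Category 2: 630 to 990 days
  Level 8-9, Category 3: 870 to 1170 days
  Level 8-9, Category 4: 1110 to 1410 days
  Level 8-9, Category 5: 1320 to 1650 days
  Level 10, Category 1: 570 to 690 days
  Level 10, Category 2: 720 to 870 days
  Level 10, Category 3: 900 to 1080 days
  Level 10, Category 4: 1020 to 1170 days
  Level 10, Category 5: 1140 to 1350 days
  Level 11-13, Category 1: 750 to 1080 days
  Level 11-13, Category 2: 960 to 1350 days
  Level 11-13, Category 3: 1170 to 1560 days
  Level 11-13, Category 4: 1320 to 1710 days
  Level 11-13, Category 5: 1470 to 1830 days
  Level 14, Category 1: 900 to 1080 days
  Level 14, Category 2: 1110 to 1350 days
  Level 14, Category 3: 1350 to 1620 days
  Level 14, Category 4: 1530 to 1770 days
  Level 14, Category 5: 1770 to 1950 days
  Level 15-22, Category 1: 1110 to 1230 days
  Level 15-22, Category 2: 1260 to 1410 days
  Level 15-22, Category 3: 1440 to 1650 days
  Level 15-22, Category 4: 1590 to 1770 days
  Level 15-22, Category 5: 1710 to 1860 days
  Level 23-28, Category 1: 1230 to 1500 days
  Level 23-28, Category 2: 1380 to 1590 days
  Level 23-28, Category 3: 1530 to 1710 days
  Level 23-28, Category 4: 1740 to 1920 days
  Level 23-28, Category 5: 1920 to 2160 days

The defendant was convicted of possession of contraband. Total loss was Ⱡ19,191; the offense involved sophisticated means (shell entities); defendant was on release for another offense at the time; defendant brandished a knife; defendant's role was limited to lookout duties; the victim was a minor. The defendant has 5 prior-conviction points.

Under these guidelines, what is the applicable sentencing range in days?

Base offense level for possession of contraband: 14.
R1 applies: 14 + 2 = 16.
R2 applies: 16 + 4 = 20.
R3 applies: 20 + 3 = 23.
R4 applies (level before this adjustment is 23 ≥ 15, so +4): 23 + 4 = 27.
R5 does not apply.
R7 applies: 27 + 3 = 30.
R8 applies: 30 − 2 = 28.
Final offense level: 28.
Criminal history: 5 prior points → Category 1 (0-7).
Level 28 falls in the 23-28 band.
Grid: Level 23-28 × Category 1 = 1230-1500 days.

1230-1500 days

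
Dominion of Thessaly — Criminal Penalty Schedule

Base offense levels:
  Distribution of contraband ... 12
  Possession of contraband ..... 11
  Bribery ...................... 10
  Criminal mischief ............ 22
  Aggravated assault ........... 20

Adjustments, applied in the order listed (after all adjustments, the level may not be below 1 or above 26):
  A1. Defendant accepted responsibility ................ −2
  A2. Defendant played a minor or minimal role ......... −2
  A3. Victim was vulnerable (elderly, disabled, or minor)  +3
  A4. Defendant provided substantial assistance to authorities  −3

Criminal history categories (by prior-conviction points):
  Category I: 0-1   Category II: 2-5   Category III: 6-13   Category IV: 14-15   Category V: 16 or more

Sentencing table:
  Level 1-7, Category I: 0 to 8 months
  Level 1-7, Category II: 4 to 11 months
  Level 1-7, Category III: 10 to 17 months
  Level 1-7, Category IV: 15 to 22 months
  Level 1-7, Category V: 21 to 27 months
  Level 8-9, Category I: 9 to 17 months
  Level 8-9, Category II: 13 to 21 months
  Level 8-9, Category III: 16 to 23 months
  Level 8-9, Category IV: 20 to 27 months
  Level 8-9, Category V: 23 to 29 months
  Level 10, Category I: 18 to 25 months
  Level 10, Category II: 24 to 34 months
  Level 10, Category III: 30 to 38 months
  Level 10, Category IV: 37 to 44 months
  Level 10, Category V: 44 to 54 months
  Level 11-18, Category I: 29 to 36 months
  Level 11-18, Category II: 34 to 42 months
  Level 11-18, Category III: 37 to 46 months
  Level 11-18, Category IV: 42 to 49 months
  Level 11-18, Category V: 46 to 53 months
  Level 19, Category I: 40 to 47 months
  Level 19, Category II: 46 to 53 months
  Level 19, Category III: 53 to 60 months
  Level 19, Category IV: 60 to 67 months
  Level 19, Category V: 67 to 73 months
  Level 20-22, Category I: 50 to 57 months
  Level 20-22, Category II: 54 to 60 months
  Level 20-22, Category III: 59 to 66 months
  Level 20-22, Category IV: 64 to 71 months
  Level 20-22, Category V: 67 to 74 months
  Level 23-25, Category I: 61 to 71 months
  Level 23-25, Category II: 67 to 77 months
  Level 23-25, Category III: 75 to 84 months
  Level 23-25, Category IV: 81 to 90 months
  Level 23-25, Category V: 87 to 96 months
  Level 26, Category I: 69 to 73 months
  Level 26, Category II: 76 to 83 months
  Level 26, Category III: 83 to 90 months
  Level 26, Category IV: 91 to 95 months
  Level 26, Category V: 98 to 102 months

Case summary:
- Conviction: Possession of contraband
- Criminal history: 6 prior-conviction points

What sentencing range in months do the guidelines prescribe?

37-46 months

Base offense level for possession of contraband: 11.
Final offense level: 11.
Criminal history: 6 prior points → Category III (6-13).
Level 11 falls in the 11-18 band.
Grid: Level 11-18 × Category III = 37-46 months.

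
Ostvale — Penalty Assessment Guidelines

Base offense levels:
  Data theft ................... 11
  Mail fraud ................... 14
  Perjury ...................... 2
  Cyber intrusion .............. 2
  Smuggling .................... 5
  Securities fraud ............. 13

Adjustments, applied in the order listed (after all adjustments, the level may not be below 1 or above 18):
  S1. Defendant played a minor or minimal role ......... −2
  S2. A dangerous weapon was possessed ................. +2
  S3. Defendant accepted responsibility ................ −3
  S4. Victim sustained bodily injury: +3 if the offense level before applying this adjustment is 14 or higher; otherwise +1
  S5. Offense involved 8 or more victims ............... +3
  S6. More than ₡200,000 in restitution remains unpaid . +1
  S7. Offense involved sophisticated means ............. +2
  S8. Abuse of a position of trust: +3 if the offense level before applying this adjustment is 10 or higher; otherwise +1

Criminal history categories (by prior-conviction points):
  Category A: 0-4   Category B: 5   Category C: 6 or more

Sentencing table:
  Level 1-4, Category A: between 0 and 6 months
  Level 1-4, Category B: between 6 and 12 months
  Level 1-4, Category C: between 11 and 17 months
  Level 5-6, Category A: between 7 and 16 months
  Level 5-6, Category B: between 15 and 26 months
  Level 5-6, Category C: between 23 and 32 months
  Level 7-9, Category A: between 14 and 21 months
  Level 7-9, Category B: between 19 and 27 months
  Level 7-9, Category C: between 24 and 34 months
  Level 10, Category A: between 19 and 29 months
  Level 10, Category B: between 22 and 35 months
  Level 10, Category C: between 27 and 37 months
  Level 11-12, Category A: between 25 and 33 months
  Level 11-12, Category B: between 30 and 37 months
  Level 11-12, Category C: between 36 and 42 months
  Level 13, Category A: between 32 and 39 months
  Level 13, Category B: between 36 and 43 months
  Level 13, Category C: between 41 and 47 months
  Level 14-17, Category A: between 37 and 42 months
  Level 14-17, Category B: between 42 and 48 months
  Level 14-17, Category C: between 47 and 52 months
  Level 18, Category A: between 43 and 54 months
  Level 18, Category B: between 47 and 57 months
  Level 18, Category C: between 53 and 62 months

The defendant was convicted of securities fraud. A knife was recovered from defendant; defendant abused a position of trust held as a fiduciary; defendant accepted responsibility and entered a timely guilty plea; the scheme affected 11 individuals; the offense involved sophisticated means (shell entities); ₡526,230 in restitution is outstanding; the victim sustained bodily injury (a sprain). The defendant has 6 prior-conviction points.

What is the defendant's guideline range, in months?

Base offense level for securities fraud: 13.
S2 applies: 13 + 2 = 15.
S3 applies: 15 − 3 = 12.
S4 applies (level before this adjustment is 12 < 14, so +1): 12 + 1 = 13.
S5 applies: 13 + 3 = 16.
S6 applies: 16 + 1 = 17.
S7 applies: 17 + 2 = 19.
S8 applies (level before this adjustment is 19 ≥ 10, so +3): 19 + 3 = 22.
Level 22 exceeds the maximum of 18; capped at 18.
Final offense level: 18.
Criminal history: 6 prior points → Category C (6+).
Level 18 falls in the 18 band.
Grid: Level 18 × Category C = 53-62 months.

53-62 months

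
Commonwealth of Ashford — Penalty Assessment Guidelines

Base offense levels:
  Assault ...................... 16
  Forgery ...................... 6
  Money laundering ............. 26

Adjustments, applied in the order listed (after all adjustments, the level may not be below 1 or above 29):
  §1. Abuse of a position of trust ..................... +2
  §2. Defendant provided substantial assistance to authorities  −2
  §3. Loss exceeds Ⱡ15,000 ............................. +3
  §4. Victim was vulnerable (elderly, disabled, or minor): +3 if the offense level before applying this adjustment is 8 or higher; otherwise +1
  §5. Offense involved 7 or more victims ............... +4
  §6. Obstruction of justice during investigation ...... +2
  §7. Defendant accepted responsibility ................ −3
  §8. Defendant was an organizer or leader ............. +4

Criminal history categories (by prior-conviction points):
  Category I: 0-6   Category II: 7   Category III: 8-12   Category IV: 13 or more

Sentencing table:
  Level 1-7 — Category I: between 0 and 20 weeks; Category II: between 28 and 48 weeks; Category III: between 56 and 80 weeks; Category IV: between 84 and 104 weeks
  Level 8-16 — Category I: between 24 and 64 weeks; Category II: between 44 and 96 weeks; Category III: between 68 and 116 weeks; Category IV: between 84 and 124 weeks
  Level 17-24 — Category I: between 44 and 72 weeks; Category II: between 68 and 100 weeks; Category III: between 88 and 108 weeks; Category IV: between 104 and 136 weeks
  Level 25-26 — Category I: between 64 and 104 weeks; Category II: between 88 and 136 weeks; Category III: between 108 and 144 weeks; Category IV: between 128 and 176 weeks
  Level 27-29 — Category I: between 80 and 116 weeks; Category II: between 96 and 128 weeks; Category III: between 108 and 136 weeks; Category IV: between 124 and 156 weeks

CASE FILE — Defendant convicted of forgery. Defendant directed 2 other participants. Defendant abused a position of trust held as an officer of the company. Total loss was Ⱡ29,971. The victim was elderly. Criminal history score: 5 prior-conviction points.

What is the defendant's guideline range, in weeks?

Base offense level for forgery: 6.
§1 applies: 6 + 2 = 8.
§2 does not apply.
§3 applies: 8 + 3 = 11.
§4 applies (level before this adjustment is 11 ≥ 8, so +3): 11 + 3 = 14.
§6 does not apply.
§7 does not apply.
§8 applies: 14 + 4 = 18.
Final offense level: 18.
Criminal history: 5 prior points → Category I (0-6).
Level 18 falls in the 17-24 band.
Grid: Level 17-24 × Category I = 44-72 weeks.

44-72 weeks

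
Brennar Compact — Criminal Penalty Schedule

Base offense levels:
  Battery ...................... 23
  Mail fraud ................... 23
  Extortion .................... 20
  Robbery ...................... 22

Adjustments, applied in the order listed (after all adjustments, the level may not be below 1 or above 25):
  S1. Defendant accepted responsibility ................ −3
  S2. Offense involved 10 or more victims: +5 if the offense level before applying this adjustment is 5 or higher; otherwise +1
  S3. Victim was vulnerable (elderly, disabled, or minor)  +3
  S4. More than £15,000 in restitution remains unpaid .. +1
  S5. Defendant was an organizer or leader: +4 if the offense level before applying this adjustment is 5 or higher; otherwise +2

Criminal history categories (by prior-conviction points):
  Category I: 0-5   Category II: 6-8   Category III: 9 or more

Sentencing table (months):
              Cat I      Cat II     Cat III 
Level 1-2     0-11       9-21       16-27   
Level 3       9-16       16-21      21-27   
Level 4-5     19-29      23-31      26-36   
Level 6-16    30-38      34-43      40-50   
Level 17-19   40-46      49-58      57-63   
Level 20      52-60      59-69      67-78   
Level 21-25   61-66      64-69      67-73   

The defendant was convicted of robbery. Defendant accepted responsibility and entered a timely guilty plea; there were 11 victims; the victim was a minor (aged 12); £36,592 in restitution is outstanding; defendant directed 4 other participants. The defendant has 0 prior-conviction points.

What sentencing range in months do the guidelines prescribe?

61-66 months

Base offense level for robbery: 22.
S1 applies: 22 − 3 = 19.
S2 applies (level before this adjustment is 19 ≥ 5, so +5): 19 + 5 = 24.
S3 applies: 24 + 3 = 27.
S4 applies: 27 + 1 = 28.
S5 applies (level before this adjustment is 28 ≥ 5, so +4): 28 + 4 = 32.
Level 32 exceeds the maximum of 25; capped at 25.
Final offense level: 25.
Criminal history: 0 prior points → Category I (0-5).
Level 25 falls in the 21-25 band.
Grid: Level 21-25 × Category I = 61-66 months.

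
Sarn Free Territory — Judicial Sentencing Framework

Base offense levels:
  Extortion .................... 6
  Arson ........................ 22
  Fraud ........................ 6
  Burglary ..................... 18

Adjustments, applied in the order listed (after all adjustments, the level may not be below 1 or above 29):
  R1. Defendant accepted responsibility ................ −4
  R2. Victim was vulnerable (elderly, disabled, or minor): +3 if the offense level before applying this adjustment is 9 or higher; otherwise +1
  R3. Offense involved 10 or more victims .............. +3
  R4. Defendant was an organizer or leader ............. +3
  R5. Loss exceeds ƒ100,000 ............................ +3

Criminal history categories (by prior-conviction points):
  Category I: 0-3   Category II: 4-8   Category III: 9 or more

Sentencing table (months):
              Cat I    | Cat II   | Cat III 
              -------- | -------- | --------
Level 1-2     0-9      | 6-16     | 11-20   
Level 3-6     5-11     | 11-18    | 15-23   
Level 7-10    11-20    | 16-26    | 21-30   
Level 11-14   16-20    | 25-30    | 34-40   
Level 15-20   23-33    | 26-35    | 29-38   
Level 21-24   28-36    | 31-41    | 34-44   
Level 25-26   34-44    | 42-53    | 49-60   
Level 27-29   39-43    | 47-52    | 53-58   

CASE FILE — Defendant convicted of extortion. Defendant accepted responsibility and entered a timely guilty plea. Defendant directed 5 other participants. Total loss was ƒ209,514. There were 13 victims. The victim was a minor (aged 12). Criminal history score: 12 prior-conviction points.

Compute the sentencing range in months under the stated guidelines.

34-40 months

Base offense level for extortion: 6.
R1 applies: 6 − 4 = 2.
R2 applies (level before this adjustment is 2 < 9, so +1): 2 + 1 = 3.
R3 applies: 3 + 3 = 6.
R4 applies: 6 + 3 = 9.
R5 applies: 9 + 3 = 12.
Final offense level: 12.
Criminal history: 12 prior points → Category III (9+).
Level 12 falls in the 11-14 band.
Grid: Level 11-14 × Category III = 34-40 months.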